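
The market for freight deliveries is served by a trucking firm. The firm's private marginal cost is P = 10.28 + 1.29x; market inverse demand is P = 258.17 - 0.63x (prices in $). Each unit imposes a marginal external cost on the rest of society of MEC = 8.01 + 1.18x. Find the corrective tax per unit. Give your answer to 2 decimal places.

Social marginal cost = private MC + MEC = 18.29 + 2.47x.
Set SMC = demand: 18.29 + 2.47x = 258.17 - 0.63x → x* = 77.3806.
The Pigouvian tax equals MEC at x*: 8.01 + 1.18×77.3806 = 99.3191.

tax = $99.32 per unit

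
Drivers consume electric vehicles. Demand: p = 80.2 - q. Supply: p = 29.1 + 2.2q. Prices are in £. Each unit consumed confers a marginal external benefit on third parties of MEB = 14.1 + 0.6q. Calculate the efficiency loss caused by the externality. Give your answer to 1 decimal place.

Market equilibrium (private): 29.1 + 2.2q = 80.2 - q → q_m = 15.9688.
Social marginal benefit = demand + MEB = 94.3 - 0.4q.
Set SMB = MC: 94.3 - 0.4q = 29.1 + 2.2q → q* = 25.0769.
The loss is the area between SMB and MC from q* to q_m; with linear curves that's a triangle of height MEB(q_m).
DWL = ½ × 9.1081 × 23.6813 = 107.8458.

DWL = £107.8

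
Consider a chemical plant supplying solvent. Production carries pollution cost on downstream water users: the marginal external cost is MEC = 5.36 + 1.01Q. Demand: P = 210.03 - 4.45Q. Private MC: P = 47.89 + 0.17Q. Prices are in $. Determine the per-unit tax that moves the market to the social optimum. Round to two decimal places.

tax = $33.49 per unit

Social marginal cost = private MC + MEC = 53.25 + 1.18Q.
Set SMC = demand: 53.25 + 1.18Q = 210.03 - 4.45Q → Q* = 27.8472.
The Pigouvian tax equals MEC at Q*: 5.36 + 1.01×27.8472 = 33.4857.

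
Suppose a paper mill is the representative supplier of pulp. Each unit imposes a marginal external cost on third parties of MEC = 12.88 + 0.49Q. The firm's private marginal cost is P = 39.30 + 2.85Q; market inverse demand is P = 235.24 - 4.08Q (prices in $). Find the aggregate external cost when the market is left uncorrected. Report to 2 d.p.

Market equilibrium (private): 39.30 + 2.85Q = 235.24 - 4.08Q → Q_m = 28.2742.
Total external cost = ∫₀^{Q_m} (12.88 + 0.49Q) dQ = 12.88×28.2742 + ½×0.49×28.2742² = 560.0321.

$560.03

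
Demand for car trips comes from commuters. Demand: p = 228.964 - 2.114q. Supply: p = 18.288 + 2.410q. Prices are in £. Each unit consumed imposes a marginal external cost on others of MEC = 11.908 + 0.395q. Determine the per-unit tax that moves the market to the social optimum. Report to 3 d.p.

Social marginal benefit = demand − MEC = 217.056 - 2.509q.
Set SMB = MC: 217.056 - 2.509q = 18.288 + 2.410q → q* = 40.4082.
The Pigouvian tax equals MEC at q*: 11.908 + 0.395×40.4082 = 27.8692.

tax = £27.869 per unit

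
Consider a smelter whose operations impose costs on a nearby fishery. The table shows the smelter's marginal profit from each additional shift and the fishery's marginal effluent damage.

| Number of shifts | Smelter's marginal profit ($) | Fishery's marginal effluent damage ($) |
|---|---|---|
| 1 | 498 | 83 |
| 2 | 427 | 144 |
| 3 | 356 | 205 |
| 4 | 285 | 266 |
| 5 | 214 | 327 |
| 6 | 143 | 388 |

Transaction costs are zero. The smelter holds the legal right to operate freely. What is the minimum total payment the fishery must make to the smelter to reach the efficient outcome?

Left alone the smelter would choose level 6 (marginal profit stays positive).
Efficient level: k* = 4 (marginal profit ≥ marginal effluent damage through 4).
The fishery must at least cover the smelter's forgone profit from cutting 6→4: 214 + 143 = 357.

$357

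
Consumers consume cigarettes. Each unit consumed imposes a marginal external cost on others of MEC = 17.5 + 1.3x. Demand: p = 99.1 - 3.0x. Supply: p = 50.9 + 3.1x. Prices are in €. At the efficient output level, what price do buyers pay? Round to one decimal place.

P = €86.7

Social marginal benefit = demand − MEC = 81.6 - 4.3x.
Set SMB = MC: 81.6 - 4.3x = 50.9 + 3.1x → x* = 4.1486.
Consumer price on the demand curve at x*: 99.1 − 3.0×4.1486 = 86.6542.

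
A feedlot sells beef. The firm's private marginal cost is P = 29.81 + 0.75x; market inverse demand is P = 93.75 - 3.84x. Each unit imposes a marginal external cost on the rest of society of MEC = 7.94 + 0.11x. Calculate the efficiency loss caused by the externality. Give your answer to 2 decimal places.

Market equilibrium (private): 29.81 + 0.75x = 93.75 - 3.84x → x_m = 13.9303.
Social marginal cost = private MC + MEC = 37.75 + 0.86x.
Set SMC = demand: 37.75 + 0.86x = 93.75 - 3.84x → x* = 11.9149.
Between x* and x_m the wedge SMC − demand runs linearly from 0 to MEC(x_m), so the loss is a triangle.
DWL = ½ × 2.0154 × 9.4723 = 9.5452.

DWL = 9.55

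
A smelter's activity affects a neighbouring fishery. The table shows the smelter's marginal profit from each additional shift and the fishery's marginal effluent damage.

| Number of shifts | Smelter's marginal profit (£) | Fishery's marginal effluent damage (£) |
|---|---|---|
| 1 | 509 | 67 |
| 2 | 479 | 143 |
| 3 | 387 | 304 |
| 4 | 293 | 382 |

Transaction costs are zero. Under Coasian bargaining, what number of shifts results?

3

Bargaining reaches the level where marginal profit last exceeds marginal effluent damage.
That holds through level 3 (387 ≥ 304) but not at 4 (293 < 382).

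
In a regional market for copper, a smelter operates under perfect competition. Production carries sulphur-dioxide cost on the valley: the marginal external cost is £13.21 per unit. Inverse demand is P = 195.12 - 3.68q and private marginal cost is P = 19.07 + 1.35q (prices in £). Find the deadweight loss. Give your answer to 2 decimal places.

DWL = £17.35

Market equilibrium (private): 19.07 + 1.35q = 195.12 - 3.68q → q_m = 35.0000.
Social marginal cost = private MC + MEC = 32.28 + 1.35q.
Set SMC = demand: 32.28 + 1.35q = 195.12 - 3.68q → q* = 32.3738.
The loss is the area between SMC and demand from q* to q_m; with linear curves that's a triangle of height MEC(q_m).
DWL = ½ × 2.6262 × 13.2100 = 17.3461.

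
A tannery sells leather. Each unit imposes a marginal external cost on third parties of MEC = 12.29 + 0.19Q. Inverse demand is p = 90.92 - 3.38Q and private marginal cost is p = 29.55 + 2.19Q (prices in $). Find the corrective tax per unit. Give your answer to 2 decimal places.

tax = $13.91 per unit

Social marginal cost = private MC + MEC = 41.84 + 2.38Q.
Set SMC = demand: 41.84 + 2.38Q = 90.92 - 3.38Q → Q* = 8.5208.
The Pigouvian tax equals MEC at Q*: 12.29 + 0.19×8.5208 = 13.9090.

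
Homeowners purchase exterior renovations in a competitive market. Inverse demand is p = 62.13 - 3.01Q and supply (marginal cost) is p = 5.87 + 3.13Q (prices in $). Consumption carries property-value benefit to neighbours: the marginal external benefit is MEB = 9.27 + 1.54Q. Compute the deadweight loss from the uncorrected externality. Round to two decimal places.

Market equilibrium (private): 5.87 + 3.13Q = 62.13 - 3.01Q → Q_m = 9.1629.
Social marginal benefit = demand + MEB = 71.40 - 1.47Q.
Set SMB = MC: 71.40 - 1.47Q = 5.87 + 3.13Q → Q* = 14.2457.
The loss is the area between SMB and MC from Q* to Q_m; with linear curves that's a triangle of height MEB(Q_m).
DWL = ½ × 5.0828 × 23.3808 = 59.4200.

DWL = $59.42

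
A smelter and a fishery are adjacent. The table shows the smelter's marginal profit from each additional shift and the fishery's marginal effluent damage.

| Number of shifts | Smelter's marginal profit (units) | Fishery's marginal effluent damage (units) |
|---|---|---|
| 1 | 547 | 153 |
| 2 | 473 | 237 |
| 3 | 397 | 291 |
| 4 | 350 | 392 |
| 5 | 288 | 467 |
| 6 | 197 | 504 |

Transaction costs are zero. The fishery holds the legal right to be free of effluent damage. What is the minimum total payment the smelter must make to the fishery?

681

Efficient level: marginal profit ≥ marginal effluent damage through level 3, so k* = 3.
With the fishery holding the right, the smelter must at least compensate total damage at k*: 153 + 237 + 291 = 681.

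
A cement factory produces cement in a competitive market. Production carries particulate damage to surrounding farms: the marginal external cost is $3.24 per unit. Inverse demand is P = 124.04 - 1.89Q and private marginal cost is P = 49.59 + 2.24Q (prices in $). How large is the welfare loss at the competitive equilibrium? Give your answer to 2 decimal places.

DWL = $1.27

Market equilibrium (private): 49.59 + 2.24Q = 124.04 - 1.89Q → Q_m = 18.0266.
Social marginal cost = private MC + MEC = 52.83 + 2.24Q.
Set SMC = demand: 52.83 + 2.24Q = 124.04 - 1.89Q → Q* = 17.2421.
The welfare-loss triangle has base |Q_m − Q*| and height MEC(Q_m) (the vertical gap between SMC and demand is zero at Q* and MEC at Q_m).
DWL = ½ × 0.7845 × 3.2400 = 1.2709.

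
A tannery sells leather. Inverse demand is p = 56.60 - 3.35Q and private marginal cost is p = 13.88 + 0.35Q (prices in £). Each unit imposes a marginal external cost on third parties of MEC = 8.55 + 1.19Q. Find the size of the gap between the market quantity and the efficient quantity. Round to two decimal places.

Market equilibrium (private): 13.88 + 0.35Q = 56.60 - 3.35Q → Q_m = 11.5459.
Social marginal cost = private MC + MEC = 22.43 + 1.54Q.
Set SMC = demand: 22.43 + 1.54Q = 56.60 - 3.35Q → Q* = 6.9877.
Gap = |11.5459 − 6.9877| = 4.5582.

4.56 units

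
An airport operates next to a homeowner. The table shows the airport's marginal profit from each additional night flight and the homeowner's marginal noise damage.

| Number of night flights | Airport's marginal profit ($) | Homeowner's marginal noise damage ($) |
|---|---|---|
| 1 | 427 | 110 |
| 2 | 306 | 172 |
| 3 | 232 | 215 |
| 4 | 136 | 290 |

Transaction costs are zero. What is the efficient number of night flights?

Bargaining reaches the level where marginal profit last exceeds marginal noise damage.
That holds through level 3 (232 ≥ 215) but not at 4 (136 < 290).

3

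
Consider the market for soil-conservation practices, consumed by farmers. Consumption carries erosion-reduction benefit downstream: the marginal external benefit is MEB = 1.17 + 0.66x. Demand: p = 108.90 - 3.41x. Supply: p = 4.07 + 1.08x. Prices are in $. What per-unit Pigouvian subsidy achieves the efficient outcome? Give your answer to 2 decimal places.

subsidy = $19.44 per unit

Social marginal benefit = demand + MEB = 110.07 - 2.75x.
Set SMB = MC: 110.07 - 2.75x = 4.07 + 1.08x → x* = 27.6762.
The Pigouvian subsidy equals MEB at x*: 1.17 + 0.66×27.6762 = 19.4363.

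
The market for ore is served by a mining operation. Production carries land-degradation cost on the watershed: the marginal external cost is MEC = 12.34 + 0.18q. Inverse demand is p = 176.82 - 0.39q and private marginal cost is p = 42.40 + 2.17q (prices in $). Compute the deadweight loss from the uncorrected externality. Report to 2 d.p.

DWL = $86.65

Market equilibrium (private): 42.40 + 2.17q = 176.82 - 0.39q → q_m = 52.5078.
Social marginal cost = private MC + MEC = 54.74 + 2.35q.
Set SMC = demand: 54.74 + 2.35q = 176.82 - 0.39q → q* = 44.5547.
Between q* and q_m the wedge SMC − demand runs linearly from 0 to MEC(q_m), so the loss is a triangle.
DWL = ½ × 7.9531 × 21.7914 = 86.6546.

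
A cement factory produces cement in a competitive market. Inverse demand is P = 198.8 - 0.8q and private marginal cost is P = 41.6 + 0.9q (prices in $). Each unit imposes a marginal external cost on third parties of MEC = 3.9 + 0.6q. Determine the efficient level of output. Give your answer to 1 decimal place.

q* = 66.7

Social marginal cost = private MC + MEC = 45.5 + 1.5q.
Set SMC = demand: 45.5 + 1.5q = 198.8 - 0.8q → q* = 66.6522.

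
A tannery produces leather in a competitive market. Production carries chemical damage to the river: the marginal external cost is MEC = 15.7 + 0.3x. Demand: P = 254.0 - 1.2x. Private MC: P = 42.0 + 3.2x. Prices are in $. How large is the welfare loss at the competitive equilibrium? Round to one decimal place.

Market equilibrium (private): 42.0 + 3.2x = 254.0 - 1.2x → x_m = 48.1818.
Social marginal cost = private MC + MEC = 57.7 + 3.5x.
Set SMC = demand: 57.7 + 3.5x = 254.0 - 1.2x → x* = 41.7660.
The loss is the area between SMC and demand from x* to x_m; with linear curves that's a triangle of height MEC(x_m).
DWL = ½ × 6.4158 × 30.1545 = 96.7326.

DWL = $96.7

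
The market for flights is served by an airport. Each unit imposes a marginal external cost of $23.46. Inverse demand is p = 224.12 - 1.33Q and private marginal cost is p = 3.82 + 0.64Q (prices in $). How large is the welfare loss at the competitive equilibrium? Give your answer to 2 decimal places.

DWL = $139.69

Market equilibrium (private): 3.82 + 0.64Q = 224.12 - 1.33Q → Q_m = 111.8274.
Social marginal cost = private MC + MEC = 27.28 + 0.64Q.
Set SMC = demand: 27.28 + 0.64Q = 224.12 - 1.33Q → Q* = 99.9188.
The welfare-loss triangle has base |Q_m − Q*| and height MEC(Q_m) (the vertical gap between SMC and demand is zero at Q* and MEC at Q_m).
DWL = ½ × 11.9086 × 23.4600 = 139.6879.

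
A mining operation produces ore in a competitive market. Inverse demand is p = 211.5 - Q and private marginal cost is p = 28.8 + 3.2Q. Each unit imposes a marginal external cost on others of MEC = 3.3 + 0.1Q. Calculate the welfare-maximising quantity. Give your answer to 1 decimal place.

Social marginal cost = private MC + MEC = 32.1 + 3.3Q.
Set SMC = demand: 32.1 + 3.3Q = 211.5 - Q → Q* = 41.7209.

Q* = 41.7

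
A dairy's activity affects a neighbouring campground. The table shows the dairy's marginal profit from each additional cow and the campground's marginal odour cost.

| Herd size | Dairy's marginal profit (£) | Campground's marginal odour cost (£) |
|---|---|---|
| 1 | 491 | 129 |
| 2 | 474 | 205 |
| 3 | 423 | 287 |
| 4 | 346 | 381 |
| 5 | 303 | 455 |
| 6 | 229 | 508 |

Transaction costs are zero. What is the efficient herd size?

Bargaining reaches the level where marginal profit last exceeds marginal odour cost.
That holds through level 3 (423 ≥ 287) but not at 4 (346 < 381).

3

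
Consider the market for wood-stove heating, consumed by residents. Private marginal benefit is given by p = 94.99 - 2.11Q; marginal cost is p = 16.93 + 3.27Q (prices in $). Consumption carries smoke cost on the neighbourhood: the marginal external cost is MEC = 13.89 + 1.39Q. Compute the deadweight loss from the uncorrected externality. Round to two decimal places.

Market equilibrium (private): 16.93 + 3.27Q = 94.99 - 2.11Q → Q_m = 14.5093.
Social marginal benefit = demand − MEC = 81.10 - 3.50Q.
Set SMB = MC: 81.10 - 3.50Q = 16.93 + 3.27Q → Q* = 9.4786.
Height of the DWL triangle at Q_m is MC(Q_m) − SMB(Q_m) = MEC(Q_m) = 34.0579.
DWL = ½ × 5.0307 × 34.0579 = 85.6675.

DWL = $85.67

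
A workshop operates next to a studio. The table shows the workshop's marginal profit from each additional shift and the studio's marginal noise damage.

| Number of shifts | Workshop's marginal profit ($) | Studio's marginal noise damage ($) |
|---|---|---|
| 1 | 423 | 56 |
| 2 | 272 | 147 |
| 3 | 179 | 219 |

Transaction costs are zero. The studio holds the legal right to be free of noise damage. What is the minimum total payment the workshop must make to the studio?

Efficient level: marginal profit ≥ marginal noise damage through level 2, so k* = 2.
With the studio holding the right, the workshop must at least compensate total damage at k*: 56 + 147 = 203.

$203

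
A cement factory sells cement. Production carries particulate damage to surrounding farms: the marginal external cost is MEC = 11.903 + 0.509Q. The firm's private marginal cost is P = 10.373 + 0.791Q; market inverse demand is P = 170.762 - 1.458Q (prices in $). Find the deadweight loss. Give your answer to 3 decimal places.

DWL = $421.229

Market equilibrium (private): 10.373 + 0.791Q = 170.762 - 1.458Q → Q_m = 71.3157.
Social marginal cost = private MC + MEC = 22.276 + 1.300Q.
Set SMC = demand: 22.276 + 1.300Q = 170.762 - 1.458Q → Q* = 53.8383.
Height of the DWL triangle at Q_m is SMC(Q_m) − demand(Q_m) = MEC(Q_m) = 48.2027.
DWL = ½ × 17.4774 × 48.2027 = 421.2289.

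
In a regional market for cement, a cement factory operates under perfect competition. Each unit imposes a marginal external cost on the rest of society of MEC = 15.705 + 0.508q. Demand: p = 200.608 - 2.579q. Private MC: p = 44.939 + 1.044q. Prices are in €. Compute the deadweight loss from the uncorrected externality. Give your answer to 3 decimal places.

Market equilibrium (private): 44.939 + 1.044q = 200.608 - 2.579q → q_m = 42.9669.
Social marginal cost = private MC + MEC = 60.644 + 1.552q.
Set SMC = demand: 60.644 + 1.552q = 200.608 - 2.579q → q* = 33.8814.
Height of the DWL triangle at q_m is SMC(q_m) − demand(q_m) = MEC(q_m) = 37.5322.
DWL = ½ × 9.0855 × 37.5322 = 170.4994.

DWL = €170.499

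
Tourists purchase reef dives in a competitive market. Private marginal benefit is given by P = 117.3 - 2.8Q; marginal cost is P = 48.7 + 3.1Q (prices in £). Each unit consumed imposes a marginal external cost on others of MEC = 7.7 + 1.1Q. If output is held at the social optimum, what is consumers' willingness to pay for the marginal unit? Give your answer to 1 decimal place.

P = £92.9

Social marginal benefit = demand − MEC = 109.6 - 3.9Q.
Set SMB = MC: 109.6 - 3.9Q = 48.7 + 3.1Q → Q* = 8.7000.
Consumer price on the demand curve at Q*: 117.3 − 2.8×8.7000 = 92.9400.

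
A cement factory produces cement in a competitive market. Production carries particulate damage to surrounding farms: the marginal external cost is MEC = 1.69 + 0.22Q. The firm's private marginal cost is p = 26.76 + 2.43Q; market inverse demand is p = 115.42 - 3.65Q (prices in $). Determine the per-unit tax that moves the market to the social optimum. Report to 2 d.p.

tax = $4.73 per unit

Social marginal cost = private MC + MEC = 28.45 + 2.65Q.
Set SMC = demand: 28.45 + 2.65Q = 115.42 - 3.65Q → Q* = 13.8048.
The Pigouvian tax equals MEC at Q*: 1.69 + 0.22×13.8048 = 4.7271.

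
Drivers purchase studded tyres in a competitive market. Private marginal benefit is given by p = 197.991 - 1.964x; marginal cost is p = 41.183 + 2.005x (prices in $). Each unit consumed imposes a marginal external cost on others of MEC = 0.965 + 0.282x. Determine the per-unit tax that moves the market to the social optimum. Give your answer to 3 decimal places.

Social marginal benefit = demand − MEC = 197.026 - 2.246x.
Set SMB = MC: 197.026 - 2.246x = 41.183 + 2.005x → x* = 36.6603.
The Pigouvian tax equals MEC at x*: 0.965 + 0.282×36.6603 = 11.3032.

tax = $11.303 per unit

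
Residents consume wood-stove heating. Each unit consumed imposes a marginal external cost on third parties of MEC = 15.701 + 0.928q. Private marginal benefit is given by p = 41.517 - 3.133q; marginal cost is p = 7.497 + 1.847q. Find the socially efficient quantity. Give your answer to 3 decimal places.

Social marginal benefit = demand − MEC = 25.816 - 4.061q.
Set SMB = MC: 25.816 - 4.061q = 7.497 + 1.847q → q* = 3.1007.

q* = 3.101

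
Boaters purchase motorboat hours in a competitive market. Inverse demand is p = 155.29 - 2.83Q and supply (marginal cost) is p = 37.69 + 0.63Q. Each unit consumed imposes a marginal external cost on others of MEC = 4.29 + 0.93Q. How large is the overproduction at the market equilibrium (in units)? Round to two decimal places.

8.18 units

Market equilibrium (private): 37.69 + 0.63Q = 155.29 - 2.83Q → Q_m = 33.9884.
Social marginal benefit = demand − MEC = 151.00 - 3.76Q.
Set SMB = MC: 151.00 - 3.76Q = 37.69 + 0.63Q → Q* = 25.8109.
Gap = |33.9884 − 25.8109| = 8.1775.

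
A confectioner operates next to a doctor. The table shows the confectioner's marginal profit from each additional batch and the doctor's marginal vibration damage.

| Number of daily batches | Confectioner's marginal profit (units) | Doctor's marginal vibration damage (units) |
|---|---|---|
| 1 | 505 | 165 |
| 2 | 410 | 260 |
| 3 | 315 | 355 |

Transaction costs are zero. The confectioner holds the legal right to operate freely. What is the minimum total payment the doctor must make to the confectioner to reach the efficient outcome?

Left alone the confectioner would choose level 3 (marginal profit stays positive).
Efficient level: k* = 2 (marginal profit ≥ marginal vibration damage through 2).
The doctor must at least cover the confectioner's forgone profit from cutting 3→2: 315 = 315.

315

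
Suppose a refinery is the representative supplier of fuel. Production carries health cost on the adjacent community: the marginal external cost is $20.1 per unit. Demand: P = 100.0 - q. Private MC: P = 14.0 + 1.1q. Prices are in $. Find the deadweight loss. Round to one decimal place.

Market equilibrium (private): 14.0 + 1.1q = 100.0 - q → q_m = 40.9524.
Social marginal cost = private MC + MEC = 34.1 + 1.1q.
Set SMC = demand: 34.1 + 1.1q = 100.0 - q → q* = 31.3810.
The loss is the area between SMC and demand from q* to q_m; with linear curves that's a triangle of height MEC(q_m).
DWL = ½ × 9.5714 × 20.1000 = 96.1926.

DWL = $96.2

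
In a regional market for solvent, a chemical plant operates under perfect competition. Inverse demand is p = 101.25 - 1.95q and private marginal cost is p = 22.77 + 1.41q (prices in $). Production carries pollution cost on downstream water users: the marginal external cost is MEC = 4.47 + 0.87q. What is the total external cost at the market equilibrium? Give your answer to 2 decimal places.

$341.72

Market equilibrium (private): 22.77 + 1.41q = 101.25 - 1.95q → q_m = 23.3571.
Total external cost = ∫₀^{q_m} (4.47 + 0.87q) dq = 4.47×23.3571 + ½×0.87×23.3571² = 341.7223.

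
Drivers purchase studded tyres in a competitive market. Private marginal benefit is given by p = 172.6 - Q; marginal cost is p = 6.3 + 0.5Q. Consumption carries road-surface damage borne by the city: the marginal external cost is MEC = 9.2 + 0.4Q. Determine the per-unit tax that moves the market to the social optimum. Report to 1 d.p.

tax = 42.3 per unit

Social marginal benefit = demand − MEC = 163.4 - 1.4Q.
Set SMB = MC: 163.4 - 1.4Q = 6.3 + 0.5Q → Q* = 82.6842.
The Pigouvian tax equals MEC at Q*: 9.2 + 0.4×82.6842 = 42.2737.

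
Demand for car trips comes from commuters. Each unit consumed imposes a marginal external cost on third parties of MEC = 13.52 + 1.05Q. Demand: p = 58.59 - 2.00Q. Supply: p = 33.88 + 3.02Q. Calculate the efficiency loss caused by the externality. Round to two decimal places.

DWL = 28.77

Market equilibrium (private): 33.88 + 3.02Q = 58.59 - 2.00Q → Q_m = 4.9223.
Social marginal benefit = demand − MEC = 45.07 - 3.05Q.
Set SMB = MC: 45.07 - 3.05Q = 33.88 + 3.02Q → Q* = 1.8435.
The welfare-loss triangle has base |Q_m − Q*| and height MEC(Q_m) (the vertical gap between SMB and MC is zero at Q* and MEC at Q_m).
DWL = ½ × 3.0788 × 18.6884 = 28.7689.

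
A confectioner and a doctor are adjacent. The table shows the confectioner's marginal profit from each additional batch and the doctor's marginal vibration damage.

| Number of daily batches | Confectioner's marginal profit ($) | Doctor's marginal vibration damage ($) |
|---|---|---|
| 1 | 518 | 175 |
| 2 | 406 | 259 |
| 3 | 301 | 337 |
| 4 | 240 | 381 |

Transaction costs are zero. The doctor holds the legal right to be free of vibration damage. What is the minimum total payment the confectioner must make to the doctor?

$434

Efficient level: marginal profit ≥ marginal vibration damage through level 2, so k* = 2.
With the doctor holding the right, the confectioner must at least compensate total damage at k*: 175 + 259 = 434.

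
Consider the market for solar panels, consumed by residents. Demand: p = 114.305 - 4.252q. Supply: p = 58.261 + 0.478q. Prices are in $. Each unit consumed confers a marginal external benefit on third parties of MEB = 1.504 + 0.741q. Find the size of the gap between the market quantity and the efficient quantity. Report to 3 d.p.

2.578 units

Market equilibrium (private): 58.261 + 0.478q = 114.305 - 4.252q → q_m = 11.8486.
Social marginal benefit = demand + MEB = 115.809 - 3.511q.
Set SMB = MC: 115.809 - 3.511q = 58.261 + 0.478q → q* = 14.4267.
Gap = |11.8486 − 14.4267| = 2.5781.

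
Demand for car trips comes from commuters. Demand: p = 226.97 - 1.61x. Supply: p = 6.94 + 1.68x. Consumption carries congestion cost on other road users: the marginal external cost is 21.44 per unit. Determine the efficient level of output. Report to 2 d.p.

x* = 60.36

Social marginal benefit = demand − MEC = 205.53 - 1.61x.
Set SMB = MC: 205.53 - 1.61x = 6.94 + 1.68x → x* = 60.3617.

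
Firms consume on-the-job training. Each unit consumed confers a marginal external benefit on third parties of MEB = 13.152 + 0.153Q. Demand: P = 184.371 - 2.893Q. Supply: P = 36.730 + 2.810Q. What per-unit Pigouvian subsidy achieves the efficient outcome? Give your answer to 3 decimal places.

Social marginal benefit = demand + MEB = 197.523 - 2.740Q.
Set SMB = MC: 197.523 - 2.740Q = 36.730 + 2.810Q → Q* = 28.9717.
The Pigouvian subsidy equals MEB at Q*: 13.152 + 0.153×28.9717 = 17.5847.

subsidy = 17.585 per unit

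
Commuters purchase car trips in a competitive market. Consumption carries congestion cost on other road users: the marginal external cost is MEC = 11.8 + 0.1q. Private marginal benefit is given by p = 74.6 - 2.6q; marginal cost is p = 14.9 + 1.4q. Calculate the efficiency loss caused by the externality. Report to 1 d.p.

Market equilibrium (private): 14.9 + 1.4q = 74.6 - 2.6q → q_m = 14.9250.
Social marginal benefit = demand − MEC = 62.8 - 2.7q.
Set SMB = MC: 62.8 - 2.7q = 14.9 + 1.4q → q* = 11.6829.
Between q* and q_m the wedge MC − SMB runs linearly from 0 to MEC(q_m), so the loss is a triangle.
DWL = ½ × 3.2421 × 13.2925 = 21.5478.

DWL = 21.5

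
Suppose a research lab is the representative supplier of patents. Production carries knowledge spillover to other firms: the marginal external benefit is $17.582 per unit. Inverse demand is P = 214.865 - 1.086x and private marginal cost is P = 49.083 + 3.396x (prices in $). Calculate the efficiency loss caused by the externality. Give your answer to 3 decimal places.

Market equilibrium (private): 49.083 + 3.396x = 214.865 - 1.086x → x_m = 36.9884.
Social marginal cost = private MC − MEB = 31.501 + 3.396x.
Set SMC = demand: 31.501 + 3.396x = 214.865 - 1.086x → x* = 40.9112.
Height of the DWL triangle at x_m is demand(x_m) − SMC(x_m) = MEB(x_m) = 17.5820.
DWL = ½ × 3.9228 × 17.5820 = 34.4853.

DWL = $34.485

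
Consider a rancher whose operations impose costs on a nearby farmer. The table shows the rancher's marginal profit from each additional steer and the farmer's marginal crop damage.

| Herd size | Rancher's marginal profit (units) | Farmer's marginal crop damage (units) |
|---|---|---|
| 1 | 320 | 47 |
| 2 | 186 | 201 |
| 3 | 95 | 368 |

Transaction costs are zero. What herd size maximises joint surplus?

Bargaining reaches the level where marginal profit last exceeds marginal crop damage.
That holds through level 1 (320 ≥ 47) but not at 2 (186 < 201).

1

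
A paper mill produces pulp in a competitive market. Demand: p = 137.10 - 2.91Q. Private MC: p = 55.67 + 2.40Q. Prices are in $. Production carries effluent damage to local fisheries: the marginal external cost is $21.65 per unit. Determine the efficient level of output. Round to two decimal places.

Q* = 11.26

Social marginal cost = private MC + MEC = 77.32 + 2.40Q.
Set SMC = demand: 77.32 + 2.40Q = 137.10 - 2.91Q → Q* = 11.2580.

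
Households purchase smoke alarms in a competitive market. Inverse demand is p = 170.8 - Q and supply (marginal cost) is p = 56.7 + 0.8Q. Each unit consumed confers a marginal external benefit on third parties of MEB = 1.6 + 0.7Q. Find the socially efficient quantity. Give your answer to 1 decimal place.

Social marginal benefit = demand + MEB = 172.4 - 0.3Q.
Set SMB = MC: 172.4 - 0.3Q = 56.7 + 0.8Q → Q* = 105.1818.

Q* = 105.2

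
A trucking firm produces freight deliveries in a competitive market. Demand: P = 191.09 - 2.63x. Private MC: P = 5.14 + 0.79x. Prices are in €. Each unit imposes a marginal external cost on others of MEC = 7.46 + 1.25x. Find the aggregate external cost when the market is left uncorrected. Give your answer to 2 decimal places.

€2253.26

Market equilibrium (private): 5.14 + 0.79x = 191.09 - 2.63x → x_m = 54.3713.
Total external cost = ∫₀^{x_m} (7.46 + 1.25x) dx = 7.46×54.3713 + ½×1.25×54.3713² = 2253.2588.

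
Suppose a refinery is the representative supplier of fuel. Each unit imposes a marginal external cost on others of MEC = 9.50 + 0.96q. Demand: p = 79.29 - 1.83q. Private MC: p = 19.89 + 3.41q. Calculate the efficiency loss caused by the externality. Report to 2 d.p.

DWL = 33.50

Market equilibrium (private): 19.89 + 3.41q = 79.29 - 1.83q → q_m = 11.3359.
Social marginal cost = private MC + MEC = 29.39 + 4.37q.
Set SMC = demand: 29.39 + 4.37q = 79.29 - 1.83q → q* = 8.0484.
Height of the DWL triangle at q_m is SMC(q_m) − demand(q_m) = MEC(q_m) = 20.3824.
DWL = ½ × 3.2875 × 20.3824 = 33.5036.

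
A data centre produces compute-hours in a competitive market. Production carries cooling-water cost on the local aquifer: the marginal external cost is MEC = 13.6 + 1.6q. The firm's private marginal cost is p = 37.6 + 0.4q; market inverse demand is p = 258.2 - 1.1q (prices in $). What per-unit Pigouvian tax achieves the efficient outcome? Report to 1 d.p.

Social marginal cost = private MC + MEC = 51.2 + 2.0q.
Set SMC = demand: 51.2 + 2.0q = 258.2 - 1.1q → q* = 66.7742.
The Pigouvian tax equals MEC at q*: 13.6 + 1.6×66.7742 = 120.4387.

tax = $120.4 per unit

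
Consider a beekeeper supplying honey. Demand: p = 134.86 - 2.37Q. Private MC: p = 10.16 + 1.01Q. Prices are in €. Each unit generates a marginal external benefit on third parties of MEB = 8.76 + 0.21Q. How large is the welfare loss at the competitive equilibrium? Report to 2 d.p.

DWL = €42.98

Market equilibrium (private): 10.16 + 1.01Q = 134.86 - 2.37Q → Q_m = 36.8935.
Social marginal cost = private MC − MEB = 1.40 + 0.80Q.
Set SMC = demand: 1.40 + 0.80Q = 134.86 - 2.37Q → Q* = 42.1009.
The loss is the area between SMC and demand from Q* to Q_m; with linear curves that's a triangle of height MEB(Q_m).
DWL = ½ × 5.2074 × 16.5076 = 42.9808.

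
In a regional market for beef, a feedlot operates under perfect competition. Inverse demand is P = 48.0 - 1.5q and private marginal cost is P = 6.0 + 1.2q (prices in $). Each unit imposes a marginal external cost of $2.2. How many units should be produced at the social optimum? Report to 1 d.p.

Social marginal cost = private MC + MEC = 8.2 + 1.2q.
Set SMC = demand: 8.2 + 1.2q = 48.0 - 1.5q → q* = 14.7407.

q* = 14.7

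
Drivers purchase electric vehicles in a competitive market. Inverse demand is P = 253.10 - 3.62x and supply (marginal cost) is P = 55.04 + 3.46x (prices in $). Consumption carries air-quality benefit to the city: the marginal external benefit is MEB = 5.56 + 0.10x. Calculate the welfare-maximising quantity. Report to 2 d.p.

Social marginal benefit = demand + MEB = 258.66 - 3.52x.
Set SMB = MC: 258.66 - 3.52x = 55.04 + 3.46x → x* = 29.1719.

x* = 29.17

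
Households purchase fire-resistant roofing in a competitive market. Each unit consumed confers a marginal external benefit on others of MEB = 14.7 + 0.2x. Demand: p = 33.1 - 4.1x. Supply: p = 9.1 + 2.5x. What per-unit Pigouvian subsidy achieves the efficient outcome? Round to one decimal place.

Social marginal benefit = demand + MEB = 47.8 - 3.9x.
Set SMB = MC: 47.8 - 3.9x = 9.1 + 2.5x → x* = 6.0469.
The Pigouvian subsidy equals MEB at x*: 14.7 + 0.2×6.0469 = 15.9094.

subsidy = 15.9 per unit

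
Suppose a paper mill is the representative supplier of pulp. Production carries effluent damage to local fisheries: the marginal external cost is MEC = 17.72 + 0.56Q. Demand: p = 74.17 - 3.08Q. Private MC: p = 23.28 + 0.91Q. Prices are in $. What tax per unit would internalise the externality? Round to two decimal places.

tax = $21.80 per unit

Social marginal cost = private MC + MEC = 41.00 + 1.47Q.
Set SMC = demand: 41.00 + 1.47Q = 74.17 - 3.08Q → Q* = 7.2901.
The Pigouvian tax equals MEC at Q*: 17.72 + 0.56×7.2901 = 21.8025.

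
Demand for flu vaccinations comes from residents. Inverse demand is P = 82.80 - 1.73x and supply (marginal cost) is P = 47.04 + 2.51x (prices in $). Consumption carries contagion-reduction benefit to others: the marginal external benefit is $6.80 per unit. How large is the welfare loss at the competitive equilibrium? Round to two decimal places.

DWL = $5.45

Market equilibrium (private): 47.04 + 2.51x = 82.80 - 1.73x → x_m = 8.4340.
Social marginal benefit = demand + MEB = 89.60 - 1.73x.
Set SMB = MC: 89.60 - 1.73x = 47.04 + 2.51x → x* = 10.0377.
Between x* and x_m the wedge SMB − MC runs linearly from 0 to MEB(x_m), so the loss is a triangle.
DWL = ½ × 1.6037 × 6.8000 = 5.4526.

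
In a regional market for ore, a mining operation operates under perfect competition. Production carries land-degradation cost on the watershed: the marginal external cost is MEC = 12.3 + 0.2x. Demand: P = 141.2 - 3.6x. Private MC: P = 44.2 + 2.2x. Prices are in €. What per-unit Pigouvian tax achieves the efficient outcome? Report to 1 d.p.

Social marginal cost = private MC + MEC = 56.5 + 2.4x.
Set SMC = demand: 56.5 + 2.4x = 141.2 - 3.6x → x* = 14.1167.
The Pigouvian tax equals MEC at x*: 12.3 + 0.2×14.1167 = 15.1233.

tax = €15.1 per unit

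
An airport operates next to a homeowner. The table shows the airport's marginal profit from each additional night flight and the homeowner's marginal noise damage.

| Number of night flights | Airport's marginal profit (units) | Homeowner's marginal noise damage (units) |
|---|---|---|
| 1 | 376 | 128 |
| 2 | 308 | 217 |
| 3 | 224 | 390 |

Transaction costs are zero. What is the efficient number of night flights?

2

Bargaining reaches the level where marginal profit last exceeds marginal noise damage.
That holds through level 2 (308 ≥ 217) but not at 3 (224 < 390).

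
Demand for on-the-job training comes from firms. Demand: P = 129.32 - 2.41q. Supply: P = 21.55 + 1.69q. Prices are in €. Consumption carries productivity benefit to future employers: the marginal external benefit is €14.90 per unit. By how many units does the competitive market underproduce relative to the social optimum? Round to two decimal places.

3.63 units

Market equilibrium (private): 21.55 + 1.69q = 129.32 - 2.41q → q_m = 26.2854.
Social marginal benefit = demand + MEB = 144.22 - 2.41q.
Set SMB = MC: 144.22 - 2.41q = 21.55 + 1.69q → q* = 29.9195.
Gap = |26.2854 − 29.9195| = 3.6341.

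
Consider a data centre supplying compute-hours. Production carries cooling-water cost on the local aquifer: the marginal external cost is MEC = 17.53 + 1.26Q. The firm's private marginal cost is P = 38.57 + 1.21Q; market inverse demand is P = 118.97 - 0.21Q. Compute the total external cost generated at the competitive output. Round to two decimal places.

Market equilibrium (private): 38.57 + 1.21Q = 118.97 - 0.21Q → Q_m = 56.6197.
Total external cost = ∫₀^{Q_m} (17.53 + 1.26Q) dQ = 17.53×56.6197 + ½×1.26×56.6197² = 3012.1913.

3012.19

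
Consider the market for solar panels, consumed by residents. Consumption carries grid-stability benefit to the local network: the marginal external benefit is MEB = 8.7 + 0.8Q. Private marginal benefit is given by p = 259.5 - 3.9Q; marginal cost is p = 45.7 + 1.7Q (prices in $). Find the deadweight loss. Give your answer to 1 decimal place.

DWL = $160.4

Market equilibrium (private): 45.7 + 1.7Q = 259.5 - 3.9Q → Q_m = 38.1786.
Social marginal benefit = demand + MEB = 268.2 - 3.1Q.
Set SMB = MC: 268.2 - 3.1Q = 45.7 + 1.7Q → Q* = 46.3542.
The loss is the area between SMB and MC from Q* to Q_m; with linear curves that's a triangle of height MEB(Q_m).
DWL = ½ × 8.1756 × 39.2429 = 160.4171.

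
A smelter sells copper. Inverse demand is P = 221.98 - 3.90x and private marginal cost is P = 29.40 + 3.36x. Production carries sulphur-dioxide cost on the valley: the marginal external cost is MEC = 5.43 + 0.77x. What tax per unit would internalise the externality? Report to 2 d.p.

tax = 23.38 per unit

Social marginal cost = private MC + MEC = 34.83 + 4.13x.
Set SMC = demand: 34.83 + 4.13x = 221.98 - 3.90x → x* = 23.3064.
The Pigouvian tax equals MEC at x*: 5.43 + 0.77×23.3064 = 23.3759.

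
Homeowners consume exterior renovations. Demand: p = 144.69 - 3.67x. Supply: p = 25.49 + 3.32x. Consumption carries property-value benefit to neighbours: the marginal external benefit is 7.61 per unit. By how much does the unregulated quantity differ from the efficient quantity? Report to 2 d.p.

1.09 units

Market equilibrium (private): 25.49 + 3.32x = 144.69 - 3.67x → x_m = 17.0529.
Social marginal benefit = demand + MEB = 152.30 - 3.67x.
Set SMB = MC: 152.30 - 3.67x = 25.49 + 3.32x → x* = 18.1416.
Gap = |17.0529 − 18.1416| = 1.0887.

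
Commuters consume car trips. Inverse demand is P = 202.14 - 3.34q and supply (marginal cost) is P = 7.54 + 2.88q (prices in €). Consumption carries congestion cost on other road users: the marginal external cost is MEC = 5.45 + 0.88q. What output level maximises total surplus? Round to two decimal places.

q* = 26.64

Social marginal benefit = demand − MEC = 196.69 - 4.22q.
Set SMB = MC: 196.69 - 4.22q = 7.54 + 2.88q → q* = 26.6408.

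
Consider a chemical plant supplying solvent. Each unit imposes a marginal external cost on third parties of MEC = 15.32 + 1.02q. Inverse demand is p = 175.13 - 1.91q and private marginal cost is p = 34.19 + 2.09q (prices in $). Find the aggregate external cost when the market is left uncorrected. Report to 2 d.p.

$1172.97

Market equilibrium (private): 34.19 + 2.09q = 175.13 - 1.91q → q_m = 35.2350.
Total external cost = ∫₀^{q_m} (15.32 + 1.02q) dq = 15.32×35.2350 + ½×1.02×35.2350² = 1172.9679.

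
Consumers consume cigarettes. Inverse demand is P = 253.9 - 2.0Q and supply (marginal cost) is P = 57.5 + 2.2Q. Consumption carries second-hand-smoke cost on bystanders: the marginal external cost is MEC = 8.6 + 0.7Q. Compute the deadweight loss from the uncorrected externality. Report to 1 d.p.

DWL = 174.3

Market equilibrium (private): 57.5 + 2.2Q = 253.9 - 2.0Q → Q_m = 46.7619.
Social marginal benefit = demand − MEC = 245.3 - 2.7Q.
Set SMB = MC: 245.3 - 2.7Q = 57.5 + 2.2Q → Q* = 38.3265.
The welfare-loss triangle has base |Q_m − Q*| and height MEC(Q_m) (the vertical gap between SMB and MC is zero at Q* and MEC at Q_m).
DWL = ½ × 8.4354 × 41.3333 = 174.3315.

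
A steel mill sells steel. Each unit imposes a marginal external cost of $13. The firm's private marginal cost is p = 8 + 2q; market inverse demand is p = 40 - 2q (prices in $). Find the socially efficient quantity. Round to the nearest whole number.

q* = 5

Social marginal cost = private MC + MEC = 21 + 2q.
Set SMC = demand: 21 + 2q = 40 - 2q → q* = 4.7500.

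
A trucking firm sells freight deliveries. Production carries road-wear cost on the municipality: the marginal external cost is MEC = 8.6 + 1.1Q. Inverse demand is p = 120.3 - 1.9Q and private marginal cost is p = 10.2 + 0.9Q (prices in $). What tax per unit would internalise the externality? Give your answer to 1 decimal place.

Social marginal cost = private MC + MEC = 18.8 + 2.0Q.
Set SMC = demand: 18.8 + 2.0Q = 120.3 - 1.9Q → Q* = 26.0256.
The Pigouvian tax equals MEC at Q*: 8.6 + 1.1×26.0256 = 37.2282.

tax = $37.2 per unit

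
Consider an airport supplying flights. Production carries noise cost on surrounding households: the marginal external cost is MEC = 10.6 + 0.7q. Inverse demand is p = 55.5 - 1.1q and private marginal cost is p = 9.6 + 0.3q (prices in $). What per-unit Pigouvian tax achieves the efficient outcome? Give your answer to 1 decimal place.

tax = $22.4 per unit

Social marginal cost = private MC + MEC = 20.2 + q.
Set SMC = demand: 20.2 + q = 55.5 - 1.1q → q* = 16.8095.
The Pigouvian tax equals MEC at q*: 10.6 + 0.7×16.8095 = 22.3667.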